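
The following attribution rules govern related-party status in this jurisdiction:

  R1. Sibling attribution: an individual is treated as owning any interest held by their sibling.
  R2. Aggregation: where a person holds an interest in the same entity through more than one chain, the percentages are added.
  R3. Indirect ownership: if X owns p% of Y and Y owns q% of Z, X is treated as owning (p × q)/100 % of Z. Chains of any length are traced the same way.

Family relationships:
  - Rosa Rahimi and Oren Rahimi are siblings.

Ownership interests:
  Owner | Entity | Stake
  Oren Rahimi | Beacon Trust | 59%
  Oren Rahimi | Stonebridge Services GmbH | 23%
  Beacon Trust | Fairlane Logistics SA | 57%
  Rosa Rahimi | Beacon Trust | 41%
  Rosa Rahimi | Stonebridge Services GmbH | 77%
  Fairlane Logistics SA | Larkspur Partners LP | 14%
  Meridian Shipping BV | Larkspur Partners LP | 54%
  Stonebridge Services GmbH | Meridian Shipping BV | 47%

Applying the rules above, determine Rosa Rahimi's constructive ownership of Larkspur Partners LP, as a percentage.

By sibling attribution (R1), Rosa Rahimi is treated as also owning Oren Rahimi's interest in Beacon Trust, giving 41% + 59% = 100%.
By sibling attribution (R1), Rosa Rahimi is treated as also owning Oren Rahimi's interest in Stonebridge Services GmbH, giving 77% + 23% = 100%.
Chain via Beacon Trust → Fairlane Logistics SA (R3): 100% × 57% × 14% = 7.98% of Larkspur Partners LP.
Chain via Stonebridge Services GmbH → Meridian Shipping BV (R3): 100% × 47% × 54% = 25.38% of Larkspur Partners LP.
Aggregating (R2): 7.98% + 25.38% = 33.36%.

33.36%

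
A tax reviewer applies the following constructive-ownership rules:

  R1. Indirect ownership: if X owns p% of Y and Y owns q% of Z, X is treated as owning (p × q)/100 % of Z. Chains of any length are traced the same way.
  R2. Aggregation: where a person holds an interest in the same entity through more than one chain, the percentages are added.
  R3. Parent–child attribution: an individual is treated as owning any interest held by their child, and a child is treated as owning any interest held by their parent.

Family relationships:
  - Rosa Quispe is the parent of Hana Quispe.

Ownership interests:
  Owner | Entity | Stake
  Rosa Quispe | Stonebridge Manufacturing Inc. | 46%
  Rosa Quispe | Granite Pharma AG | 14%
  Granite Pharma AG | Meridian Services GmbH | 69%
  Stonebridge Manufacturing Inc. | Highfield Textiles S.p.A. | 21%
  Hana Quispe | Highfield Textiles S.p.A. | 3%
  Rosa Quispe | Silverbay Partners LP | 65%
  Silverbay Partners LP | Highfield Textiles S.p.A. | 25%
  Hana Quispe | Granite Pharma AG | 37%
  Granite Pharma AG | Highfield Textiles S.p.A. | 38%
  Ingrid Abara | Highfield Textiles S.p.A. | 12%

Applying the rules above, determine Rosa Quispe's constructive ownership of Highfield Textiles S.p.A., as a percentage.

By parent–child attribution (R3), Rosa Quispe is treated as also owning Hana Quispe's interest in Granite Pharma AG, giving 14% + 37% = 51%.
By parent–child attribution (R3), Rosa Quispe is treated as owning Hana Quispe's 3% interest in Highfield Textiles S.p.A.
Chain via Stonebridge Manufacturing Inc. (R1): 46% × 21% = 9.66% of Highfield Textiles S.p.A.
Chain via Granite Pharma AG (R1): 51% × 38% = 19.38% of Highfield Textiles S.p.A.
Chain via Silverbay Partners LP (R1): 65% × 25% = 16.25% of Highfield Textiles S.p.A.
Direct interest in Highfield Textiles S.p.A: 3%.
Aggregating (R2): 9.66% + 19.38% + 16.25% + 3% = 48.29%.

48.29%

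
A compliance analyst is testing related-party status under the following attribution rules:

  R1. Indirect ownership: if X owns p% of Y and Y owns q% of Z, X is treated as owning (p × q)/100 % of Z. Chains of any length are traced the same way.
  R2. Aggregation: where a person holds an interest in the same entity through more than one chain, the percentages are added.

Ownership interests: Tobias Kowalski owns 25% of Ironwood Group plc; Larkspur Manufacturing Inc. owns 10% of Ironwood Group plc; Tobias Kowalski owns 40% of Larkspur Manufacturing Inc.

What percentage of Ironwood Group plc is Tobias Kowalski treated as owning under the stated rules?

29%

Chain via Larkspur Manufacturing Inc. (R1): 40% × 10% = 4% of Ironwood Group plc.
Direct interest in Ironwood Group plc: 25%.
Aggregating (R2): 4% + 25% = 29%.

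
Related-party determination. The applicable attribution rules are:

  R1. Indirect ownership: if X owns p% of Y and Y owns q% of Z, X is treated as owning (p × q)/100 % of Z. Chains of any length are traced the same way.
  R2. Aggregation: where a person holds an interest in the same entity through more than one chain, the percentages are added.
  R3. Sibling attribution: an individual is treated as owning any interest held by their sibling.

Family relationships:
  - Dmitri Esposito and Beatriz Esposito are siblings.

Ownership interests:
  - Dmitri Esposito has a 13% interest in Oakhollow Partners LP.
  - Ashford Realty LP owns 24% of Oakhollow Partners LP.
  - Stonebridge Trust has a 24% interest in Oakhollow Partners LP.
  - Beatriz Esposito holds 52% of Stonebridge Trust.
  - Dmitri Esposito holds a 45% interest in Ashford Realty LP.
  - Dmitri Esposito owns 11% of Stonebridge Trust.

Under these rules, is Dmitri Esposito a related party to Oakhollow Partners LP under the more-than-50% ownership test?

No

By sibling attribution (R3), Dmitri Esposito is treated as also owning Beatriz Esposito's interest in Stonebridge Trust, giving 11% + 52% = 63%.
Chain via Stonebridge Trust (R1): 63% × 24% = 15.12% of Oakhollow Partners LP.
Chain via Ashford Realty LP (R1): 45% × 24% = 10.8% of Oakhollow Partners LP.
Direct interest in Oakhollow Partners LP: 13%.
Aggregating (R2): 15.12% + 10.8% + 13% = 38.92%.
38.92% does not exceed the 50% threshold, so Dmitri is not a related party to Oakhollow Partners LP.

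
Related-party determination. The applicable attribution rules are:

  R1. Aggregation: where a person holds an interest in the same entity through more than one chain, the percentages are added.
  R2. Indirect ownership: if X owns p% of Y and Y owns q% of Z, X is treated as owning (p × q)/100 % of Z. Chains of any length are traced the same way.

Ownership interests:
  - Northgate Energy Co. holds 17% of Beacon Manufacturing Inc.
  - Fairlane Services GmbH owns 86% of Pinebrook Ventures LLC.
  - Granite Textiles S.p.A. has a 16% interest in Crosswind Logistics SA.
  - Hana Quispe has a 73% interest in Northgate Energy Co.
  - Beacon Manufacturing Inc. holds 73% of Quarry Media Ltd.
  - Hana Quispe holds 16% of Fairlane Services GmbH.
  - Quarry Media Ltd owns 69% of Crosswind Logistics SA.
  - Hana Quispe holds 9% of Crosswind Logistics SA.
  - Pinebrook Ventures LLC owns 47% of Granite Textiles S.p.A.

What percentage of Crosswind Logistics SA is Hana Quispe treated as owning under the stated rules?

16.285669%

Chain via Fairlane Services GmbH → Pinebrook Ventures LLC → Granite Textiles S.p.A. (R2): 16% × 86% × 47% × 16% = 1.034752% of Crosswind Logistics SA.
Chain via Northgate Energy Co. → Beacon Manufacturing Inc. → Quarry Media Ltd (R2): 73% × 17% × 73% × 69% = 6.250917% of Crosswind Logistics SA.
Direct interest in Crosswind Logistics SA: 9%.
Aggregating (R1): 1.034752% + 6.250917% + 9% = 16.285669%.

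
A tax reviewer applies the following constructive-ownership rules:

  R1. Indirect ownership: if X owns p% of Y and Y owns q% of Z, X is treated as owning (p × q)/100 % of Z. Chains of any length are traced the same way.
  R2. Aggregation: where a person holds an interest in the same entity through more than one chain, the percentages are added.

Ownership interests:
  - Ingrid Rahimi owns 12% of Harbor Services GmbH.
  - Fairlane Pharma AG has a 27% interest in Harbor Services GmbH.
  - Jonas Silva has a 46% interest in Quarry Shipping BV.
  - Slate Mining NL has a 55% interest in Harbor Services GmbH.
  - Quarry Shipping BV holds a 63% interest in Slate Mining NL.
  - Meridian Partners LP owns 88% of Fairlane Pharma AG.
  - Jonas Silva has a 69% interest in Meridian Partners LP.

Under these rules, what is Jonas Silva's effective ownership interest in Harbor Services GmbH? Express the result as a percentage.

Chain via Meridian Partners LP → Fairlane Pharma AG (R1): 69% × 88% × 27% = 16.3944% of Harbor Services GmbH.
Chain via Quarry Shipping BV → Slate Mining NL (R1): 46% × 63% × 55% = 15.939% of Harbor Services GmbH.
Aggregating (R2): 16.3944% + 15.939% = 32.3334%.

32.3334%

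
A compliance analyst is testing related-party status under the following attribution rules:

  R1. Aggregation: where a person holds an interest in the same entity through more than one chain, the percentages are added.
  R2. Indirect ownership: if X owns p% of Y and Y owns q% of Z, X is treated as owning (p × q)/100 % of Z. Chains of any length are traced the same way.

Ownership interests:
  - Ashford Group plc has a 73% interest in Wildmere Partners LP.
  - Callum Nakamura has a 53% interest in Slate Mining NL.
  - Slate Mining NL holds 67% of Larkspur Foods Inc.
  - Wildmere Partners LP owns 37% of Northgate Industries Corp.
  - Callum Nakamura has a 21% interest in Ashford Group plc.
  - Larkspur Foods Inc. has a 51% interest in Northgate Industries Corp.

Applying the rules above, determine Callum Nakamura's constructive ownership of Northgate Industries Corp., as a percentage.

23.7822%

Chain via Slate Mining NL → Larkspur Foods Inc. (R2): 53% × 67% × 51% = 18.1101% of Northgate Industries Corp.
Chain via Ashford Group plc → Wildmere Partners LP (R2): 21% × 73% × 37% = 5.6721% of Northgate Industries Corp.
Aggregating (R1): 18.1101% + 5.6721% = 23.7822%.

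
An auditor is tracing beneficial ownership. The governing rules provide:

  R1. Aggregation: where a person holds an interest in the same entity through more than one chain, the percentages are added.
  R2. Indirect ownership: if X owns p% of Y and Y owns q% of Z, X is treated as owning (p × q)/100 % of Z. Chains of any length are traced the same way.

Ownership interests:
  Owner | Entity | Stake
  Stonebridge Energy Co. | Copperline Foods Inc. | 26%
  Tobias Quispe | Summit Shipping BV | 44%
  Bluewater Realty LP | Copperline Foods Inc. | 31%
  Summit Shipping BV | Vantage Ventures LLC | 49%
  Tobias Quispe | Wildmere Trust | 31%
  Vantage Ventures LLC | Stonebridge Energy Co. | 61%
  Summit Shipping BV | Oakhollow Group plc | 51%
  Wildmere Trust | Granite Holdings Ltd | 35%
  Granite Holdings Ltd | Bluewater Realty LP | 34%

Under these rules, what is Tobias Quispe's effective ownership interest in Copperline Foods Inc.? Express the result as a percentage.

4.563006%

Chain via Wildmere Trust → Granite Holdings Ltd → Bluewater Realty LP (R2): 31% × 35% × 34% × 31% = 1.14359% of Copperline Foods Inc.
Chain via Summit Shipping BV → Vantage Ventures LLC → Stonebridge Energy Co. (R2): 44% × 49% × 61% × 26% = 3.419416% of Copperline Foods Inc.
Aggregating (R1): 1.14359% + 3.419416% = 4.563006%.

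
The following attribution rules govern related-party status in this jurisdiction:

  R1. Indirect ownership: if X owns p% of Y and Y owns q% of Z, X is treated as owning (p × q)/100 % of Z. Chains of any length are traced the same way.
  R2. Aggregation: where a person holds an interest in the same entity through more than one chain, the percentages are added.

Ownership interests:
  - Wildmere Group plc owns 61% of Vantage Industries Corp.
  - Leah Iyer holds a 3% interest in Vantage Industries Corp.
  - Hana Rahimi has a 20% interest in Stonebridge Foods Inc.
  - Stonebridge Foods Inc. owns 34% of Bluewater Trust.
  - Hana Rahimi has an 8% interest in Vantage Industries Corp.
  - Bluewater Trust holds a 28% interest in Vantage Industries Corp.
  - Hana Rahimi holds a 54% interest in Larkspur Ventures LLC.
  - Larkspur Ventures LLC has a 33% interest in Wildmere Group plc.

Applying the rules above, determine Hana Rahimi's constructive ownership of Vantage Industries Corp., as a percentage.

Chain via Stonebridge Foods Inc. → Bluewater Trust (R1): 20% × 34% × 28% = 1.904% of Vantage Industries Corp.
Chain via Larkspur Ventures LLC → Wildmere Group plc (R1): 54% × 33% × 61% = 10.8702% of Vantage Industries Corp.
Direct interest in Vantage Industries Corp: 8%.
Aggregating (R2): 1.904% + 10.8702% + 8% = 20.7742%.

20.7742%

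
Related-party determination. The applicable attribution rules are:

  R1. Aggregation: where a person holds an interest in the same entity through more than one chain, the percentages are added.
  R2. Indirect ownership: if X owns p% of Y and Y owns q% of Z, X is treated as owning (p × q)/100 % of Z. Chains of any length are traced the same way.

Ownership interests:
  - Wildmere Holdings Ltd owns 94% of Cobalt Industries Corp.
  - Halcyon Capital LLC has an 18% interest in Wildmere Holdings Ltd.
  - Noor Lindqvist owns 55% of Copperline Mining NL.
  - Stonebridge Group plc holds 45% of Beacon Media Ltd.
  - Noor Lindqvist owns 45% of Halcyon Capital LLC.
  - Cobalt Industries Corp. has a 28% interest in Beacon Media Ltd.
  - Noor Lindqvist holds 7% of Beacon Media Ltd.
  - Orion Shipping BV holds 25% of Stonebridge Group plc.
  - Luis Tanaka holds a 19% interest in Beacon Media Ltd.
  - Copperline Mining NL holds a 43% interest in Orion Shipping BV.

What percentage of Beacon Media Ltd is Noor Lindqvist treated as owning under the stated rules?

11.792545%

Chain via Halcyon Capital LLC → Wildmere Holdings Ltd → Cobalt Industries Corp. (R2): 45% × 18% × 94% × 28% = 2.13192% of Beacon Media Ltd.
Chain via Copperline Mining NL → Orion Shipping BV → Stonebridge Group plc (R2): 55% × 43% × 25% × 45% = 2.660625% of Beacon Media Ltd.
Direct interest in Beacon Media Ltd: 7%.
Aggregating (R1): 2.13192% + 2.660625% + 7% = 11.792545%.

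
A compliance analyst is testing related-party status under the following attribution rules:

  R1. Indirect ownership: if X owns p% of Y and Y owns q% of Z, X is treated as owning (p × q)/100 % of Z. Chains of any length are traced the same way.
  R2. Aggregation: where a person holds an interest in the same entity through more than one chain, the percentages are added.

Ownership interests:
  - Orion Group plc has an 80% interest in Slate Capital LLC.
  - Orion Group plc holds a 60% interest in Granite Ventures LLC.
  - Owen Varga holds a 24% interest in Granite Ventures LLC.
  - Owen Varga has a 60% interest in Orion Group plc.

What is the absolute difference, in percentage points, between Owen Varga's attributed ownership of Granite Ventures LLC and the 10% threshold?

50

Chain via Orion Group plc (R1): 60% × 60% = 36% of Granite Ventures LLC.
Direct interest in Granite Ventures LLC: 24%.
Aggregating (R2): 36% + 24% = 60%.
60% exceeds the 10% threshold by 50 percentage points.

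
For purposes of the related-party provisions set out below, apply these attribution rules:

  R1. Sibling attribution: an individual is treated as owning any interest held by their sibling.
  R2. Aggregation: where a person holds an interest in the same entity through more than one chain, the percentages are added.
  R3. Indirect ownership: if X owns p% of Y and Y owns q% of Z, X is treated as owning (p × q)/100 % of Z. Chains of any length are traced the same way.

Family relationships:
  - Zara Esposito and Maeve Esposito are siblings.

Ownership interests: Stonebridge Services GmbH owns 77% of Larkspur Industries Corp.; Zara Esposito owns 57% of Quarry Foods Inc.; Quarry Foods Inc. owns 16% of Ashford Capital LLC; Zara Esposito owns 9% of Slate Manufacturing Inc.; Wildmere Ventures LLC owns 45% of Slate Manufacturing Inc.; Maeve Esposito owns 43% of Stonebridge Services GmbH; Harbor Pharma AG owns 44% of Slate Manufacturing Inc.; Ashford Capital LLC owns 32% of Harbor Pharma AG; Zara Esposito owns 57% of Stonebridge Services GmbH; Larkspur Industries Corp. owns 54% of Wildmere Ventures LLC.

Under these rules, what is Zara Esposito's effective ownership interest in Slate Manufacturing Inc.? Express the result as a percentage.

By sibling attribution (R1), Zara Esposito is treated as also owning Maeve Esposito's interest in Stonebridge Services GmbH, giving 57% + 43% = 100%.
Chain via Quarry Foods Inc. → Ashford Capital LLC → Harbor Pharma AG (R3): 57% × 16% × 32% × 44% = 1.284096% of Slate Manufacturing Inc.
Chain via Stonebridge Services GmbH → Larkspur Industries Corp. → Wildmere Ventures LLC (R3): 100% × 77% × 54% × 45% = 18.711% of Slate Manufacturing Inc.
Direct interest in Slate Manufacturing Inc: 9%.
Aggregating (R2): 1.284096% + 18.711% + 9% = 28.995096%.

28.995096%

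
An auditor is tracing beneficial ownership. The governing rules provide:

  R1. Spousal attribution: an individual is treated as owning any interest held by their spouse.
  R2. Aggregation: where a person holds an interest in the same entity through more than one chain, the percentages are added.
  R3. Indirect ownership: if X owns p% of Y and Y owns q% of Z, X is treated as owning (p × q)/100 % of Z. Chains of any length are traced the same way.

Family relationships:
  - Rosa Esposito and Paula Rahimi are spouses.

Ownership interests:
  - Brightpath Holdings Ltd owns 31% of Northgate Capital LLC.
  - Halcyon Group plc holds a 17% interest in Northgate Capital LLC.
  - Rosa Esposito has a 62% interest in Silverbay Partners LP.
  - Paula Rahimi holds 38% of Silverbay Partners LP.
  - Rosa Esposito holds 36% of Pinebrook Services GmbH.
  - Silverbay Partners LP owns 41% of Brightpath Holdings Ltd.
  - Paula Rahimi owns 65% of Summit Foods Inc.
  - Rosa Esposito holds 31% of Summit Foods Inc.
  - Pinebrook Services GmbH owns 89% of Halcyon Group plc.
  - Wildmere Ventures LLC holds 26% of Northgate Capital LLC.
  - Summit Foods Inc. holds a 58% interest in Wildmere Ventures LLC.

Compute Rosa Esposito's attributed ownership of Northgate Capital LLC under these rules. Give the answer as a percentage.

32.6336%

By spousal attribution (R1), Rosa Esposito is treated as also owning Paula Rahimi's interest in Silverbay Partners LP, giving 62% + 38% = 100%.
By spousal attribution (R1), Rosa Esposito is treated as also owning Paula Rahimi's interest in Summit Foods Inc, giving 31% + 65% = 96%.
Chain via Silverbay Partners LP → Brightpath Holdings Ltd (R3): 100% × 41% × 31% = 12.71% of Northgate Capital LLC.
Chain via Summit Foods Inc. → Wildmere Ventures LLC (R3): 96% × 58% × 26% = 14.4768% of Northgate Capital LLC.
Chain via Pinebrook Services GmbH → Halcyon Group plc (R3): 36% × 89% × 17% = 5.4468% of Northgate Capital LLC.
Aggregating (R2): 12.71% + 14.4768% + 5.4468% = 32.6336%.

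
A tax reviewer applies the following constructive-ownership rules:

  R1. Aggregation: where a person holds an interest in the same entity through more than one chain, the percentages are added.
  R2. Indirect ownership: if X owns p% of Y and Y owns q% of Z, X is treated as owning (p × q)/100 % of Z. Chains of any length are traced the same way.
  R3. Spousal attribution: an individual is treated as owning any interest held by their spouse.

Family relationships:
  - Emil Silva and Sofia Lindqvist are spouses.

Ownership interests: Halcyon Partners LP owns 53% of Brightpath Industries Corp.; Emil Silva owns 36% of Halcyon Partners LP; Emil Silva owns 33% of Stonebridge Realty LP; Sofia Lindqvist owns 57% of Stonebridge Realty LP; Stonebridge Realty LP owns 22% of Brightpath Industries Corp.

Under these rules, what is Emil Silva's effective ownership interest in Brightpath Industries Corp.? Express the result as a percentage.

By spousal attribution (R3), Emil Silva is treated as also owning Sofia Lindqvist's interest in Stonebridge Realty LP, giving 33% + 57% = 90%.
Chain via Stonebridge Realty LP (R2): 90% × 22% = 19.8% of Brightpath Industries Corp.
Chain via Halcyon Partners LP (R2): 36% × 53% = 19.08% of Brightpath Industries Corp.
Aggregating (R1): 19.8% + 19.08% = 38.88%.

38.88%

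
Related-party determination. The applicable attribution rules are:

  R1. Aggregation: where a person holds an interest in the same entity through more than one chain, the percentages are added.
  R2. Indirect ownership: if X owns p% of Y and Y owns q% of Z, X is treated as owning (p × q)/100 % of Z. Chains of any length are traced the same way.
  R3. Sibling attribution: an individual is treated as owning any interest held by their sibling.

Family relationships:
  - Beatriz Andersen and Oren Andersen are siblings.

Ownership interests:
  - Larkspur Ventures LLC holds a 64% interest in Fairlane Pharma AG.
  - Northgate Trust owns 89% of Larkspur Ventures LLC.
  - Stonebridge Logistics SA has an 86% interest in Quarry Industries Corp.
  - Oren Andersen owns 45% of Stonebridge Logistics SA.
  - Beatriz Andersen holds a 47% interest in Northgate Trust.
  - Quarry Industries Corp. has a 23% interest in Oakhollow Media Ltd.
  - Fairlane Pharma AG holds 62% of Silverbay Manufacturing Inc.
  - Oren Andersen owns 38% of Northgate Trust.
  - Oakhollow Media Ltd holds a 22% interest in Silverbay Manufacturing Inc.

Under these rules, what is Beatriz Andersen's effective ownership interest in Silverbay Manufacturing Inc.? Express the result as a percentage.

By sibling attribution (R3), Beatriz Andersen is treated as also owning Oren Andersen's interest in Northgate Trust, giving 47% + 38% = 85%.
By sibling attribution (R3), Beatriz Andersen is treated as owning Oren Andersen's 45% interest in Stonebridge Logistics SA.
Chain via Northgate Trust → Larkspur Ventures LLC → Fairlane Pharma AG (R2): 85% × 89% × 64% × 62% = 30.01792% of Silverbay Manufacturing Inc.
Chain via Stonebridge Logistics SA → Quarry Industries Corp. → Oakhollow Media Ltd (R2): 45% × 86% × 23% × 22% = 1.95822% of Silverbay Manufacturing Inc.
Aggregating (R1): 30.01792% + 1.95822% = 31.97614%.

31.97614%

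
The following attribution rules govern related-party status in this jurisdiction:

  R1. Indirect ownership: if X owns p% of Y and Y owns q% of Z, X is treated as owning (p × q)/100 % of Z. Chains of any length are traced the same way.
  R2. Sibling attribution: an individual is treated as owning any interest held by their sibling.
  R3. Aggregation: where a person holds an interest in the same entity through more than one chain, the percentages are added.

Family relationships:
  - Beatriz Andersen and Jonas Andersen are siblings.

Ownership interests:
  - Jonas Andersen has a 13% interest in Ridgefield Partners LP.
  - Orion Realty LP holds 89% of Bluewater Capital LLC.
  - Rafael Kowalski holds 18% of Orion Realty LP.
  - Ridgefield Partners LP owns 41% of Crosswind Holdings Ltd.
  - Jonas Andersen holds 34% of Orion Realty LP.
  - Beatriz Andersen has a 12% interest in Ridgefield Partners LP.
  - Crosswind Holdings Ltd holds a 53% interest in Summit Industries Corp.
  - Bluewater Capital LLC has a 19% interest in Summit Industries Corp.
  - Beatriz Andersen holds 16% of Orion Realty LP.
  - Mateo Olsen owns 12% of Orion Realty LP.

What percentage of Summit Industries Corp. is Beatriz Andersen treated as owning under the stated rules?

By sibling attribution (R2), Beatriz Andersen is treated as also owning Jonas Andersen's interest in Orion Realty LP, giving 16% + 34% = 50%.
By sibling attribution (R2), Beatriz Andersen is treated as also owning Jonas Andersen's interest in Ridgefield Partners LP, giving 12% + 13% = 25%.
Chain via Orion Realty LP → Bluewater Capital LLC (R1): 50% × 89% × 19% = 8.455% of Summit Industries Corp.
Chain via Ridgefield Partners LP → Crosswind Holdings Ltd (R1): 25% × 41% × 53% = 5.4325% of Summit Industries Corp.
Aggregating (R3): 8.455% + 5.4325% = 13.8875%.

13.8875%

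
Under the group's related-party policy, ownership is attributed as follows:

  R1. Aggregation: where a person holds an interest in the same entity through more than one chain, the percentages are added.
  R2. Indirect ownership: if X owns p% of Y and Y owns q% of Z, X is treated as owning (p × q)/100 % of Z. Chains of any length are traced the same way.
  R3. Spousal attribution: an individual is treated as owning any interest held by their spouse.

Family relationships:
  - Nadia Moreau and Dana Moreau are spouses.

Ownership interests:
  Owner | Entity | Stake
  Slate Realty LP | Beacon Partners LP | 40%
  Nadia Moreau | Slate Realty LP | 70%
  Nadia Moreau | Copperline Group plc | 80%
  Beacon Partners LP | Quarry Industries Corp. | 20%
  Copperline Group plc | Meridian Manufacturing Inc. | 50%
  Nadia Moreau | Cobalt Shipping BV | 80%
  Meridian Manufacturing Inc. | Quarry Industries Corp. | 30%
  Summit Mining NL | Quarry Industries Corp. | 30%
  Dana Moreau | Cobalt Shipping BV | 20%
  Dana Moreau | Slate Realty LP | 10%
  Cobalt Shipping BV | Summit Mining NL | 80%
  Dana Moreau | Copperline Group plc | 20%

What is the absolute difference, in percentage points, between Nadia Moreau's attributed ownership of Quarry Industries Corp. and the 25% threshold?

By spousal attribution (R3), Nadia Moreau is treated as also owning Dana Moreau's interest in Copperline Group plc, giving 80% + 20% = 100%.
By spousal attribution (R3), Nadia Moreau is treated as also owning Dana Moreau's interest in Slate Realty LP, giving 70% + 10% = 80%.
By spousal attribution (R3), Nadia Moreau is treated as also owning Dana Moreau's interest in Cobalt Shipping BV, giving 80% + 20% = 100%.
Chain via Copperline Group plc → Meridian Manufacturing Inc. (R2): 100% × 50% × 30% = 15% of Quarry Industries Corp.
Chain via Slate Realty LP → Beacon Partners LP (R2): 80% × 40% × 20% = 6.4% of Quarry Industries Corp.
Chain via Cobalt Shipping BV → Summit Mining NL (R2): 100% × 80% × 30% = 24% of Quarry Industries Corp.
Aggregating (R1): 15% + 6.4% + 24% = 45.4%.
45.4% exceeds the 25% threshold by 20.4 percentage points.

20.4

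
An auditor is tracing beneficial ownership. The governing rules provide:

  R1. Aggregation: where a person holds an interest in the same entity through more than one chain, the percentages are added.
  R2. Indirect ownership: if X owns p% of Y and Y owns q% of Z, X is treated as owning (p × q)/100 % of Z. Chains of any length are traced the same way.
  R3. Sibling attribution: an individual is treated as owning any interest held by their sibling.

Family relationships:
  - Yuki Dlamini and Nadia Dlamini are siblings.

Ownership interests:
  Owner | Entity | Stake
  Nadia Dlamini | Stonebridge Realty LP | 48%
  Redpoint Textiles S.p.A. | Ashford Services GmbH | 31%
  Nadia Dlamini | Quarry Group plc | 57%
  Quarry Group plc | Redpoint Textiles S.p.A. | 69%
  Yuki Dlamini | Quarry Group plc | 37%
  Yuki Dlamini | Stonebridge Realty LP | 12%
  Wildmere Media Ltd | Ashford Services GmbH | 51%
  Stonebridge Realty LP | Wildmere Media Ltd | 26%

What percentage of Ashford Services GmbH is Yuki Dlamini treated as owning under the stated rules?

By sibling attribution (R3), Yuki Dlamini is treated as also owning Nadia Dlamini's interest in Stonebridge Realty LP, giving 12% + 48% = 60%.
By sibling attribution (R3), Yuki Dlamini is treated as also owning Nadia Dlamini's interest in Quarry Group plc, giving 37% + 57% = 94%.
Chain via Stonebridge Realty LP → Wildmere Media Ltd (R2): 60% × 26% × 51% = 7.956% of Ashford Services GmbH.
Chain via Quarry Group plc → Redpoint Textiles S.p.A. (R2): 94% × 69% × 31% = 20.1066% of Ashford Services GmbH.
Aggregating (R1): 7.956% + 20.1066% = 28.0626%.

28.0626%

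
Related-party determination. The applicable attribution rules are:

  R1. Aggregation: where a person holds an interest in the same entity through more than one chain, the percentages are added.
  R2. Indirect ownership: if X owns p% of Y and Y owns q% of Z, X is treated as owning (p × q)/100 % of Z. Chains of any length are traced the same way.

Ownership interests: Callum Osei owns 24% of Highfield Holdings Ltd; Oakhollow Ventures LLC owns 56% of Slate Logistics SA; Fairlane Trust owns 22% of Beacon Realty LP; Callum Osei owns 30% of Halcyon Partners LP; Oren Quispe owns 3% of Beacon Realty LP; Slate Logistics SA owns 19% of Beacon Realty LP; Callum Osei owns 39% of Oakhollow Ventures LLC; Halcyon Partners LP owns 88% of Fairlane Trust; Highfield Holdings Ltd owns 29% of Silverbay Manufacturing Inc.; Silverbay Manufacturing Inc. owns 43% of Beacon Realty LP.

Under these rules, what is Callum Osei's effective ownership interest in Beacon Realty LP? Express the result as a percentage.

12.9504%

Chain via Halcyon Partners LP → Fairlane Trust (R2): 30% × 88% × 22% = 5.808% of Beacon Realty LP.
Chain via Oakhollow Ventures LLC → Slate Logistics SA (R2): 39% × 56% × 19% = 4.1496% of Beacon Realty LP.
Chain via Highfield Holdings Ltd → Silverbay Manufacturing Inc. (R2): 24% × 29% × 43% = 2.9928% of Beacon Realty LP.
Aggregating (R1): 5.808% + 4.1496% + 2.9928% = 12.9504%.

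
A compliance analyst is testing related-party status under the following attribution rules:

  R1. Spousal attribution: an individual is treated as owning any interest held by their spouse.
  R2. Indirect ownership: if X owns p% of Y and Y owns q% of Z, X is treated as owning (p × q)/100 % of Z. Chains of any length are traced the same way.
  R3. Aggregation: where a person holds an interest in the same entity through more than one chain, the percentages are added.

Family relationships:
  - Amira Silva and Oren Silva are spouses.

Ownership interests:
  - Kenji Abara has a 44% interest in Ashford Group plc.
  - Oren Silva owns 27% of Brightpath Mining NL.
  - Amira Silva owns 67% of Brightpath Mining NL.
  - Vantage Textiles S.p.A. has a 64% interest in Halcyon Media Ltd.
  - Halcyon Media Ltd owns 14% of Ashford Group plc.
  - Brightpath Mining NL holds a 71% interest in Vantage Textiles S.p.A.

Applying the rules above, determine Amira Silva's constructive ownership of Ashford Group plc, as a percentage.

By spousal attribution (R1), Amira Silva is treated as also owning Oren Silva's interest in Brightpath Mining NL, giving 67% + 27% = 94%.
Chain via Brightpath Mining NL → Vantage Textiles S.p.A. → Halcyon Media Ltd (R2): 94% × 71% × 64% × 14% = 5.979904% of Ashford Group plc.

5.979904%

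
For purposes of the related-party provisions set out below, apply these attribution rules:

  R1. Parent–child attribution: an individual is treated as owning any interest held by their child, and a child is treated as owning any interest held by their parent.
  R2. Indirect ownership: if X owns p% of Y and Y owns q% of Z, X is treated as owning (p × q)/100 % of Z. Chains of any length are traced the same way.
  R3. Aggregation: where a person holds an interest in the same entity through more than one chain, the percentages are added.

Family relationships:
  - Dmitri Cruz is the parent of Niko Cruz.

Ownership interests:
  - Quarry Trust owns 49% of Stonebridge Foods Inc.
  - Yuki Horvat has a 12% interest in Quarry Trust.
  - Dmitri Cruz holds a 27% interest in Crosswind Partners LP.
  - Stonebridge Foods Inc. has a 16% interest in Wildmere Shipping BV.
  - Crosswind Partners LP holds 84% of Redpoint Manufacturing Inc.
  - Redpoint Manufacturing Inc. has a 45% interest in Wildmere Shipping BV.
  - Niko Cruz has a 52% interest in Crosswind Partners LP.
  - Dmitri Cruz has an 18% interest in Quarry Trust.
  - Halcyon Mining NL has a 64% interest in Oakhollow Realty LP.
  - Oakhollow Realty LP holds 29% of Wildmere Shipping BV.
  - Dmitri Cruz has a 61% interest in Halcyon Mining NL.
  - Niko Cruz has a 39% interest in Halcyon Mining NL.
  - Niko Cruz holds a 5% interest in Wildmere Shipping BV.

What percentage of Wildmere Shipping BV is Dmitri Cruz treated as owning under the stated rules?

By parent–child attribution (R1), Dmitri Cruz is treated as also owning Niko Cruz's interest in Crosswind Partners LP, giving 27% + 52% = 79%.
By parent–child attribution (R1), Dmitri Cruz is treated as also owning Niko Cruz's interest in Halcyon Mining NL, giving 61% + 39% = 100%.
By parent–child attribution (R1), Dmitri Cruz is treated as owning Niko Cruz's 5% interest in Wildmere Shipping BV.
Chain via Crosswind Partners LP → Redpoint Manufacturing Inc. (R2): 79% × 84% × 45% = 29.862% of Wildmere Shipping BV.
Chain via Quarry Trust → Stonebridge Foods Inc. (R2): 18% × 49% × 16% = 1.4112% of Wildmere Shipping BV.
Chain via Halcyon Mining NL → Oakhollow Realty LP (R2): 100% × 64% × 29% = 18.56% of Wildmere Shipping BV.
Direct interest in Wildmere Shipping BV: 5%.
Aggregating (R3): 29.862% + 1.4112% + 18.56% + 5% = 54.8332%.

54.8332%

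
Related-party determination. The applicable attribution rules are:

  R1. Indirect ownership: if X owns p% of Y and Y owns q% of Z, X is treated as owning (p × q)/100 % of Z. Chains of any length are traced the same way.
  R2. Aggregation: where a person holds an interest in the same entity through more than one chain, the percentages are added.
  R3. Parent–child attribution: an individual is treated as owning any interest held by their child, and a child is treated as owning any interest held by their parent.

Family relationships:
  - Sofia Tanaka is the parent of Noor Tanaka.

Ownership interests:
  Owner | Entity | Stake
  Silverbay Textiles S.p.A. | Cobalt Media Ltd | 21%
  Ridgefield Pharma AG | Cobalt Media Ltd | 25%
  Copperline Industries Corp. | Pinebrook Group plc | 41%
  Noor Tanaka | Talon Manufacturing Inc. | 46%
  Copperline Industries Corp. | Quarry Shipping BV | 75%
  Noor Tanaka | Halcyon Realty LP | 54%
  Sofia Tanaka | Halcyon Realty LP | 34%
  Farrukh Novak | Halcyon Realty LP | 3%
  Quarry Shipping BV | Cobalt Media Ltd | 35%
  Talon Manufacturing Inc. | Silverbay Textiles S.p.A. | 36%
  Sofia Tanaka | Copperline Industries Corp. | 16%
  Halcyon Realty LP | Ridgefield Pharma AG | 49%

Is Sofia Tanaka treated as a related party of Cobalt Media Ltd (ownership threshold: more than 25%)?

No

By parent–child attribution (R3), Sofia Tanaka is treated as also owning Noor Tanaka's interest in Halcyon Realty LP, giving 34% + 54% = 88%.
By parent–child attribution (R3), Sofia Tanaka is treated as owning Noor Tanaka's 46% interest in Talon Manufacturing Inc.
Chain via Halcyon Realty LP → Ridgefield Pharma AG (R1): 88% × 49% × 25% = 10.78% of Cobalt Media Ltd.
Chain via Copperline Industries Corp. → Quarry Shipping BV (R1): 16% × 75% × 35% = 4.2% of Cobalt Media Ltd.
Chain via Talon Manufacturing Inc. → Silverbay Textiles S.p.A. (R1): 46% × 36% × 21% = 3.4776% of Cobalt Media Ltd.
Aggregating (R2): 10.78% + 4.2% + 3.4776% = 18.4576%.
18.4576% does not exceed the 25% threshold, so Sofia is not a related party to Cobalt Media Ltd.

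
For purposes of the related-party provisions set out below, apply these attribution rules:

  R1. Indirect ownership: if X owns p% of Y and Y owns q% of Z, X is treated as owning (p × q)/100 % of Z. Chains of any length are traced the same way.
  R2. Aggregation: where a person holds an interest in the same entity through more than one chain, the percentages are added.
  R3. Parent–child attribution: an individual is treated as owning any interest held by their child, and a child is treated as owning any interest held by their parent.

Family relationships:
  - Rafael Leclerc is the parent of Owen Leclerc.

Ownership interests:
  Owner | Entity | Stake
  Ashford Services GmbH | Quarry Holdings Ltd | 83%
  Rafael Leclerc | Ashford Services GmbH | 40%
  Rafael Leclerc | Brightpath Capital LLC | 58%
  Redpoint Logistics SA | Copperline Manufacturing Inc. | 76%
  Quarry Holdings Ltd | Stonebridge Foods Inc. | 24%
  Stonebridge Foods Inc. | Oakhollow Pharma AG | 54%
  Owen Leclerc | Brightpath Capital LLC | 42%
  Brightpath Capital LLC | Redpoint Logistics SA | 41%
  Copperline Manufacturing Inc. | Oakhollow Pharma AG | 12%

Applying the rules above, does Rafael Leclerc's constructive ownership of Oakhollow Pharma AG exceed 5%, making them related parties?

By parent–child attribution (R3), Rafael Leclerc is treated as also owning Owen Leclerc's interest in Brightpath Capital LLC, giving 58% + 42% = 100%.
Chain via Brightpath Capital LLC → Redpoint Logistics SA → Copperline Manufacturing Inc. (R1): 100% × 41% × 76% × 12% = 3.7392% of Oakhollow Pharma AG.
Chain via Ashford Services GmbH → Quarry Holdings Ltd → Stonebridge Foods Inc. (R1): 40% × 83% × 24% × 54% = 4.30272% of Oakhollow Pharma AG.
Aggregating (R2): 3.7392% + 4.30272% = 8.04192%.
8.04192% exceeds the 5% threshold, so Rafael is a related party to Oakhollow Pharma AG.

Yes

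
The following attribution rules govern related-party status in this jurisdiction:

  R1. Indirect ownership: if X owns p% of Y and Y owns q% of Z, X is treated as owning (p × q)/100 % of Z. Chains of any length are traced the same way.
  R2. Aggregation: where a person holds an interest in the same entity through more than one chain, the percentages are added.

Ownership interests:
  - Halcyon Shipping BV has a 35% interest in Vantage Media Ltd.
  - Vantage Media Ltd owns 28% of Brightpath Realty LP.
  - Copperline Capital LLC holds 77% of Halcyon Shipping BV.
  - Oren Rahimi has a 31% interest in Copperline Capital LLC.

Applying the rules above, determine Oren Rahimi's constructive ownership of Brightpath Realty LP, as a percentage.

2.33926%

Chain via Copperline Capital LLC → Halcyon Shipping BV → Vantage Media Ltd (R1): 31% × 77% × 35% × 28% = 2.33926% of Brightpath Realty LP.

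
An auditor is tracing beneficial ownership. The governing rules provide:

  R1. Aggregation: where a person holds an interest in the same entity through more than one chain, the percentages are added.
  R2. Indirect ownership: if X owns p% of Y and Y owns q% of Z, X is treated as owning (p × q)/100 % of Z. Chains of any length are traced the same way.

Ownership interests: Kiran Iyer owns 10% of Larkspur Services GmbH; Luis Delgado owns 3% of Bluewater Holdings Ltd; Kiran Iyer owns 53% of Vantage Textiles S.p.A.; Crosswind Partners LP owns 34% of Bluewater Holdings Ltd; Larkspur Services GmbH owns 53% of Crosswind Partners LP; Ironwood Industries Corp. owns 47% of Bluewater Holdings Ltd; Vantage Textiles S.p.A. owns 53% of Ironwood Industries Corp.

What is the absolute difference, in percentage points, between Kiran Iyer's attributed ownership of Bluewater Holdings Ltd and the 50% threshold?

34.9957

Chain via Larkspur Services GmbH → Crosswind Partners LP (R2): 10% × 53% × 34% = 1.802% of Bluewater Holdings Ltd.
Chain via Vantage Textiles S.p.A. → Ironwood Industries Corp. (R2): 53% × 53% × 47% = 13.2023% of Bluewater Holdings Ltd.
Aggregating (R1): 1.802% + 13.2023% = 15.0043%.
15.0043% falls short of the 50% threshold by 34.9957 percentage points.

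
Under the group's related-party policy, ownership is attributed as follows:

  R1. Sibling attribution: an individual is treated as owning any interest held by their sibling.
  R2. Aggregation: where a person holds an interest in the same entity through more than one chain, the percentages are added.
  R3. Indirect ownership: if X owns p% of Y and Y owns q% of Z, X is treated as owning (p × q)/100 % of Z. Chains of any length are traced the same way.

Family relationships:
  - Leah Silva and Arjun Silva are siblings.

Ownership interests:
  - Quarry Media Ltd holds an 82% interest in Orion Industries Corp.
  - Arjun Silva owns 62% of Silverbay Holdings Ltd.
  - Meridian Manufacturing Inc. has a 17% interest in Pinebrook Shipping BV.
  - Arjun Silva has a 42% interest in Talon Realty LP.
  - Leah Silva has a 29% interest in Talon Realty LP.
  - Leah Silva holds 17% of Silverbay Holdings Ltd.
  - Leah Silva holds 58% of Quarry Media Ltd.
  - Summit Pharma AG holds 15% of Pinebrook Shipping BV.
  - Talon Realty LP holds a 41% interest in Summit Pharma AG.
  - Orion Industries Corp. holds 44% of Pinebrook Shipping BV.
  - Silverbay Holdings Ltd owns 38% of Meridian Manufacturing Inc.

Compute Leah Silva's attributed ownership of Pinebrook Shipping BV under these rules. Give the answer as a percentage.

30.3963%

By sibling attribution (R1), Leah Silva is treated as also owning Arjun Silva's interest in Talon Realty LP, giving 29% + 42% = 71%.
By sibling attribution (R1), Leah Silva is treated as also owning Arjun Silva's interest in Silverbay Holdings Ltd, giving 17% + 62% = 79%.
Chain via Quarry Media Ltd → Orion Industries Corp. (R3): 58% × 82% × 44% = 20.9264% of Pinebrook Shipping BV.
Chain via Talon Realty LP → Summit Pharma AG (R3): 71% × 41% × 15% = 4.3665% of Pinebrook Shipping BV.
Chain via Silverbay Holdings Ltd → Meridian Manufacturing Inc. (R3): 79% × 38% × 17% = 5.1034% of Pinebrook Shipping BV.
Aggregating (R2): 20.9264% + 4.3665% + 5.1034% = 30.3963%.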